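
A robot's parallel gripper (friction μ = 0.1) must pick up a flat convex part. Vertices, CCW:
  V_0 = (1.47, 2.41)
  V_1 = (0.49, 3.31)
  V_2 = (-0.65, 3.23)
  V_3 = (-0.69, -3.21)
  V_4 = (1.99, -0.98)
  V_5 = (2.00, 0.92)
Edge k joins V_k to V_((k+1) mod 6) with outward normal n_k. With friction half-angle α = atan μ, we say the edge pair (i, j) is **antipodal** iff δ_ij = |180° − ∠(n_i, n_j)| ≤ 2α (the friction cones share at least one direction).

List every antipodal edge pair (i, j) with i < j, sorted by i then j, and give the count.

α = atan 0.1 = 5.71°;  2α = 11.42°
n_0 = (+0.6764, +0.7365)
n_1 = (-0.0700, +0.9975)
n_2 = (-1.0000, +0.0062)
n_3 = (+0.6396, -0.7687)
n_4 = (+1.0000, -0.0053)
n_5 = (+0.9422, +0.3351)
  (0,1): δ = 133.42°  ·
  (0,2): δ = 47.79°  ·
  (0,3): δ = 82.33°  ·
  (0,4): δ = 132.26°  ·
  (0,5): δ = 152.14°  ·
  (1,2): δ = 94.37°  ·
  (1,3): δ = 35.75°  ·
  (1,4): δ = 85.68°  ·
  (1,5): δ = 105.57°  ·
  (2,3): δ = 49.88°  ·
  (2,4): δ = 0.05°  ✓
  (2,5): δ = 19.94°  ·
  (3,4): δ = 130.07°  ·
  (3,5): δ = 110.18°  ·
  (4,5): δ = 160.12°  ·
antipodal pairs: 1

count = 1; pairs: (2,4)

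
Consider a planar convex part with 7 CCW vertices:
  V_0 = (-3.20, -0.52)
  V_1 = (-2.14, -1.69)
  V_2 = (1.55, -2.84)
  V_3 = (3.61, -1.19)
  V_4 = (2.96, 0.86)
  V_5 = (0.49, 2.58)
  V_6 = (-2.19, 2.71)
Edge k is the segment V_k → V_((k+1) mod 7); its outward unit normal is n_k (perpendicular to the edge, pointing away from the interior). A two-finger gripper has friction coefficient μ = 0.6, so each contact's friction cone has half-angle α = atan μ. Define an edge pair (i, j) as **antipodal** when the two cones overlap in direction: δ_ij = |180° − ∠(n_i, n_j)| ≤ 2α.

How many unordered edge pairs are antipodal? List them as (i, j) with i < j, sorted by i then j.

α = atan 0.6 = 30.96°;  2α = 61.93°
n_0 = (-0.7411, -0.6714)
n_1 = (-0.2975, -0.9547)
n_2 = (+0.6252, -0.7805)
n_3 = (+0.9532, +0.3022)
n_4 = (+0.5715, +0.8206)
n_5 = (+0.0485, +0.9988)
n_6 = (-0.9544, +0.2984)
  (0,1): δ = 149.49°  ·
  (0,2): δ = 93.48°  ·
  (0,3): δ = 24.58°  ✓
  (0,4): δ = 12.97°  ✓
  (0,5): δ = 45.05°  ✓
  (0,6): δ = 120.46°  ·
  (1,2): δ = 124.00°  ·
  (1,3): δ = 55.10°  ✓
  (1,4): δ = 17.54°  ✓
  (1,5): δ = 14.53°  ✓
  (1,6): δ = 89.95°  ·
  (2,3): δ = 111.10°  ·
  (2,4): δ = 73.55°  ·
  (2,5): δ = 41.47°  ✓
  (2,6): δ = 33.94°  ✓
  (3,4): δ = 142.44°  ·
  (3,5): δ = 110.37°  ·
  (3,6): δ = 34.96°  ✓
  (4,5): δ = 147.93°  ·
  (4,6): δ = 72.51°  ·
  (5,6): δ = 104.59°  ·
antipodal pairs: 9

count = 9; pairs: (0,3), (0,4), (0,5), (1,3), (1,4), (1,5), (2,5), (2,6), (3,6)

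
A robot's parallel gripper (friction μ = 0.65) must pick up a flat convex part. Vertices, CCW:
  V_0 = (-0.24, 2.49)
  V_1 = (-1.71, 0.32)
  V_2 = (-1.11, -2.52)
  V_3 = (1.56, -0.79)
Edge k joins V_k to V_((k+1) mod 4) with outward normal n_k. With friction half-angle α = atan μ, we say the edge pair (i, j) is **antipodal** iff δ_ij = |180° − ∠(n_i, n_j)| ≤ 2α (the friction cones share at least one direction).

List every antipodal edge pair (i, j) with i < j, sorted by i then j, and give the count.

count = 3; pairs: (0,2), (0,3), (1,3)

α = atan 0.65 = 33.02°;  2α = 66.05°
n_0 = (-0.8279, +0.5608)
n_1 = (-0.9784, -0.2067)
n_2 = (+0.5438, -0.8392)
n_3 = (+0.8767, +0.4811)
  (0,1): δ = 133.96°  ·
  (0,2): δ = 22.94°  ✓
  (0,3): δ = 62.87°  ✓
  (1,2): δ = 68.99°  ·
  (1,3): δ = 16.83°  ✓
  (2,3): δ = 94.18°  ·
antipodal pairs: 3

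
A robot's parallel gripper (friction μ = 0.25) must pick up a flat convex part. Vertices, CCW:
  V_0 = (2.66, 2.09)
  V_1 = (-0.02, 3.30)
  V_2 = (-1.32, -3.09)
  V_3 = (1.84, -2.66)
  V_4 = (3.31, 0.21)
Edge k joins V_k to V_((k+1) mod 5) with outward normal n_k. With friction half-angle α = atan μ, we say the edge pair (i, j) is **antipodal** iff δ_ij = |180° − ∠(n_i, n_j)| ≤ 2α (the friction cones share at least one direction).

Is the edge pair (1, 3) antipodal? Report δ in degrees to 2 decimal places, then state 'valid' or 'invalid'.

α = atan 0.25 = 14.04°;  2α = 28.07°
edge 1: e_1 = (-1.30, -6.39);  n_1 = (-0.9799, +0.1994)
edge 3: e_3 = (+1.47, +2.87);  n_3 = (+0.8900, -0.4559)
∠(n_1, n_3) = 164.38°
δ = |180° − 164.38°| = 15.62°
15.62° ≤ 2α = 28.07°  →  valid

δ = 15.62°, valid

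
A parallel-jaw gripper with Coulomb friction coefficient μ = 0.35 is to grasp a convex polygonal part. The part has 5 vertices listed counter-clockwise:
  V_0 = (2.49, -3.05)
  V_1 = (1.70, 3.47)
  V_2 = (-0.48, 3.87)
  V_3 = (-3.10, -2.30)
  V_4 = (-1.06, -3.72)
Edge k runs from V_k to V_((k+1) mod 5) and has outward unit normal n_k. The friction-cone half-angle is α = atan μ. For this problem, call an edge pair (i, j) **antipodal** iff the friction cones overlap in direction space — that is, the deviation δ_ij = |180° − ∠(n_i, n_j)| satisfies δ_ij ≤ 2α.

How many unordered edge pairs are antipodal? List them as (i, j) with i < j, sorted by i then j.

α = atan 0.35 = 19.29°;  2α = 38.58°
n_0 = (+0.9927, +0.1203)
n_1 = (+0.1805, +0.9836)
n_2 = (-0.9205, +0.3909)
n_3 = (-0.5713, -0.8207)
n_4 = (+0.1855, -0.9827)
  (0,1): δ = 107.31°  ·
  (0,2): δ = 29.92°  ✓
  (0,3): δ = 48.25°  ·
  (0,4): δ = 93.78°  ·
  (1,2): δ = 102.61°  ·
  (1,3): δ = 24.44°  ✓
  (1,4): δ = 21.09°  ✓
  (2,3): δ = 101.83°  ·
  (2,4): δ = 56.30°  ·
  (3,4): δ = 134.47°  ·
antipodal pairs: 3

count = 3; pairs: (0,2), (1,3), (1,4)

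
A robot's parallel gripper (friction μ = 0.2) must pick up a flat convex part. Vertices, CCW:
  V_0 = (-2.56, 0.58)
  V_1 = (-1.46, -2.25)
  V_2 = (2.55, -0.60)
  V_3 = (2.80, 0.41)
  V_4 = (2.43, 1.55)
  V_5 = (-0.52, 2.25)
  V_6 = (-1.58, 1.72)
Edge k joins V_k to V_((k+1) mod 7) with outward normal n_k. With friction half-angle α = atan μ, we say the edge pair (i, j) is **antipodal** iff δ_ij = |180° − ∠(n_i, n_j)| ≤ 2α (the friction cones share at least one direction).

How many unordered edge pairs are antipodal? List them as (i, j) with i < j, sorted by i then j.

α = atan 0.2 = 11.31°;  2α = 22.62°
n_0 = (-0.9321, -0.3623)
n_1 = (+0.3805, -0.9248)
n_2 = (+0.9707, -0.2403)
n_3 = (+0.9512, +0.3087)
n_4 = (+0.2309, +0.9730)
n_5 = (-0.4472, +0.8944)
n_6 = (-0.7583, +0.6519)
  (0,1): δ = 88.87°  ·
  (0,2): δ = 35.14°  ·
  (0,3): δ = 3.26°  ✓
  (0,4): δ = 55.41°  ·
  (0,5): δ = 95.32°  ·
  (0,6): δ = 118.08°  ·
  (1,2): δ = 126.27°  ·
  (1,3): δ = 94.38°  ·
  (1,4): δ = 35.71°  ·
  (1,5): δ = 4.20°  ✓
  (1,6): δ = 26.95°  ·
  (2,3): δ = 148.12°  ·
  (2,4): δ = 89.45°  ·
  (2,5): δ = 49.53°  ·
  (2,6): δ = 26.78°  ·
  (3,4): δ = 121.33°  ·
  (3,5): δ = 81.42°  ·
  (3,6): δ = 58.67°  ·
  (4,5): δ = 140.09°  ·
  (4,6): δ = 117.34°  ·
  (5,6): δ = 157.25°  ·
antipodal pairs: 2

count = 2; pairs: (0,3), (1,5)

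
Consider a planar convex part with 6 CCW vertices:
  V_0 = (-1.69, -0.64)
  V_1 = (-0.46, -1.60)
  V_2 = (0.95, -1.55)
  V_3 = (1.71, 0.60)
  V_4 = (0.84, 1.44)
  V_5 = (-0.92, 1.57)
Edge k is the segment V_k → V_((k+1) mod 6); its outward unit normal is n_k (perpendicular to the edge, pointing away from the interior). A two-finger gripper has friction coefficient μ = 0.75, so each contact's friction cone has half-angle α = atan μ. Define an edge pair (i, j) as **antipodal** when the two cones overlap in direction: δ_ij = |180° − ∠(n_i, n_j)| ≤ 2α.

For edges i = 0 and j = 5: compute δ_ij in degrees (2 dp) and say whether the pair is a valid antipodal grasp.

α = atan 0.75 = 36.87°;  2α = 73.74°
edge 0: e_0 = (+1.23, -0.96);  n_0 = (-0.6153, -0.7883)
edge 5: e_5 = (-0.77, -2.21);  n_5 = (-0.9443, +0.3290)
∠(n_0, n_5) = 71.24°
δ = |180° − 71.24°| = 108.76°
108.76° > 2α = 73.74°  →  invalid

δ = 108.76°, invalid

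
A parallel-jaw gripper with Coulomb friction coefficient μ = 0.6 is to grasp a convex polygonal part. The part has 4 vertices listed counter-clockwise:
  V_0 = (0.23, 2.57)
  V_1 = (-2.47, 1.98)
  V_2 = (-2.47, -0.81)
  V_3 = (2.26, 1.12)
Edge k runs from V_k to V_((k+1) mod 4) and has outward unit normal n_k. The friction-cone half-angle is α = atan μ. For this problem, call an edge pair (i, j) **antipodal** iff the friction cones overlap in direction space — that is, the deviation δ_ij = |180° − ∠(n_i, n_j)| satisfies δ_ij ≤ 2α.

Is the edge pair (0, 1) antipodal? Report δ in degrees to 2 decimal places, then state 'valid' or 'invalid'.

α = atan 0.6 = 30.96°;  2α = 61.93°
edge 0: e_0 = (-2.70, -0.59);  n_0 = (-0.2135, +0.9769)
edge 1: e_1 = (+0.00, -2.79);  n_1 = (-1.0000, -0.0000)
∠(n_0, n_1) = 77.67°
δ = |180° − 77.67°| = 102.33°
102.33° > 2α = 61.93°  →  invalid

δ = 102.33°, invalid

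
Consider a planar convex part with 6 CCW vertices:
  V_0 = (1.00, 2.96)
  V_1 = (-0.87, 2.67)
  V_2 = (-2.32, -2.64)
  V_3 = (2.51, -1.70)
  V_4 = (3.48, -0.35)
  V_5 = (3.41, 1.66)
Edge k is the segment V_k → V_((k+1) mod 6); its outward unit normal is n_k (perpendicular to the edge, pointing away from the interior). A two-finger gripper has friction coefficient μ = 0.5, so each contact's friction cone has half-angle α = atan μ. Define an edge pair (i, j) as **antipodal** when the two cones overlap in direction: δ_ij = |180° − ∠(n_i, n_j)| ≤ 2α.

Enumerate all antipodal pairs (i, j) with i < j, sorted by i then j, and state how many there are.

count = 5; pairs: (0,2), (0,3), (1,3), (1,4), (2,5)

α = atan 0.5 = 26.57°;  2α = 53.13°
n_0 = (-0.1532, +0.9882)
n_1 = (-0.9647, +0.2634)
n_2 = (+0.1910, -0.9816)
n_3 = (+0.8121, -0.5835)
n_4 = (+0.9994, +0.0348)
n_5 = (+0.4748, +0.8801)
  (0,1): δ = 114.09°  ·
  (0,2): δ = 2.20°  ✓
  (0,3): δ = 45.49°  ✓
  (0,4): δ = 83.18°  ·
  (0,5): δ = 142.84°  ·
  (1,2): δ = 63.71°  ·
  (1,3): δ = 20.42°  ✓
  (1,4): δ = 17.27°  ✓
  (1,5): δ = 76.93°  ·
  (2,3): δ = 136.71°  ·
  (2,4): δ = 99.02°  ·
  (2,5): δ = 39.36°  ✓
  (3,4): δ = 142.31°  ·
  (3,5): δ = 82.65°  ·
  (4,5): δ = 120.34°  ·
antipodal pairs: 5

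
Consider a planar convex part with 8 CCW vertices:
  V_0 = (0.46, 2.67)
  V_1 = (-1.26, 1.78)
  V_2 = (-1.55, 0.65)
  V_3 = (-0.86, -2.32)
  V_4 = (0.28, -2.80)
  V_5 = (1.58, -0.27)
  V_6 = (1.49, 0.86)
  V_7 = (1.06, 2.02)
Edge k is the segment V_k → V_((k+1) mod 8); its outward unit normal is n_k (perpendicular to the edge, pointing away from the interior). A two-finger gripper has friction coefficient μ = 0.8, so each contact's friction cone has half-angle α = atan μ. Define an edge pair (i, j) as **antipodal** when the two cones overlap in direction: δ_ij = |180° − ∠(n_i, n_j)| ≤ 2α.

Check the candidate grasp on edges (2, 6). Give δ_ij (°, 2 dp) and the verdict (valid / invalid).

δ = 7.26°, valid

α = atan 0.8 = 38.66°;  2α = 77.32°
edge 2: e_2 = (+0.69, -2.97);  n_2 = (-0.9741, -0.2263)
edge 6: e_6 = (-0.43, +1.16);  n_6 = (+0.9377, +0.3476)
∠(n_2, n_6) = 172.74°
δ = |180° − 172.74°| = 7.26°
7.26° ≤ 2α = 77.32°  →  valid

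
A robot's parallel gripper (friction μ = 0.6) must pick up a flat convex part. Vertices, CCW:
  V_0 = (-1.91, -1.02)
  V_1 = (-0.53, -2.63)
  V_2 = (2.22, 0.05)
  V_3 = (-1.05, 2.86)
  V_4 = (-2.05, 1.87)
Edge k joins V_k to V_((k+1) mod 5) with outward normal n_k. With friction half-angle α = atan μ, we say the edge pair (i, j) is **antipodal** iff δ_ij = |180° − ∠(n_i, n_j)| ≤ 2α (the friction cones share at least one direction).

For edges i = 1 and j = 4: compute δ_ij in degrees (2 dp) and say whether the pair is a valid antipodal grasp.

δ = 48.51°, valid

α = atan 0.6 = 30.96°;  2α = 61.93°
edge 1: e_1 = (+2.75, +2.68);  n_1 = (+0.6979, -0.7162)
edge 4: e_4 = (+0.14, -2.89);  n_4 = (-0.9988, -0.0484)
∠(n_1, n_4) = 131.49°
δ = |180° − 131.49°| = 48.51°
48.51° ≤ 2α = 61.93°  →  valid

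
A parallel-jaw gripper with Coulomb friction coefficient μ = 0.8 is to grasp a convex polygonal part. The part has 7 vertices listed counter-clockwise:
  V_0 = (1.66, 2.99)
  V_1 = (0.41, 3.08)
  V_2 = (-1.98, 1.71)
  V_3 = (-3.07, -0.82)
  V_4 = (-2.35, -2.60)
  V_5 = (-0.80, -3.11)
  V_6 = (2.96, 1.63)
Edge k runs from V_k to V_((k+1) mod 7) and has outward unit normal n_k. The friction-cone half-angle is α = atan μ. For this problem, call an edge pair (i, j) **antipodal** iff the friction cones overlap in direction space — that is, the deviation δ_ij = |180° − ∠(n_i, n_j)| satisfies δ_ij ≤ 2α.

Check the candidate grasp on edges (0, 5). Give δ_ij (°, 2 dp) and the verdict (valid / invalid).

α = atan 0.8 = 38.66°;  2α = 77.32°
edge 0: e_0 = (-1.25, +0.09);  n_0 = (+0.0718, +0.9974)
edge 5: e_5 = (+3.76, +4.74);  n_5 = (+0.7834, -0.6215)
∠(n_0, n_5) = 124.30°
δ = |180° − 124.30°| = 55.70°
55.70° ≤ 2α = 77.32°  →  valid

δ = 55.70°, valid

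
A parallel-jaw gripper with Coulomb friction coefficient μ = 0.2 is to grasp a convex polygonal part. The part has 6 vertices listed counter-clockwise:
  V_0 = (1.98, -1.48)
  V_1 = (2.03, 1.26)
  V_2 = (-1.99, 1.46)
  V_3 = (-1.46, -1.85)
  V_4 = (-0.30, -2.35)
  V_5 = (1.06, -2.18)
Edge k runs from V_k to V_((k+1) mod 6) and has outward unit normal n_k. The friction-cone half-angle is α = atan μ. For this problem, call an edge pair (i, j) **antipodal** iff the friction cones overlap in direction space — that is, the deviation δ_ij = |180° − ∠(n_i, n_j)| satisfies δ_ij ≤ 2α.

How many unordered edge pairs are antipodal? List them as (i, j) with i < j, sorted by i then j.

count = 3; pairs: (0,2), (1,3), (1,4)

α = atan 0.2 = 11.31°;  2α = 22.62°
n_0 = (+0.9998, -0.0182)
n_1 = (+0.0497, +0.9988)
n_2 = (-0.9874, -0.1581)
n_3 = (-0.3958, -0.9183)
n_4 = (+0.1240, -0.9923)
n_5 = (+0.6055, -0.7958)
  (0,1): δ = 91.80°  ·
  (0,2): δ = 10.14°  ✓
  (0,3): δ = 67.73°  ·
  (0,4): δ = 98.17°  ·
  (0,5): δ = 128.31°  ·
  (1,2): δ = 78.05°  ·
  (1,3): δ = 20.47°  ✓
  (1,4): δ = 9.97°  ✓
  (1,5): δ = 40.11°  ·
  (2,3): δ = 122.41°  ·
  (2,4): δ = 91.97°  ·
  (2,5): δ = 61.83°  ·
  (3,4): δ = 149.56°  ·
  (3,5): δ = 119.42°  ·
  (4,5): δ = 149.86°  ·
antipodal pairs: 3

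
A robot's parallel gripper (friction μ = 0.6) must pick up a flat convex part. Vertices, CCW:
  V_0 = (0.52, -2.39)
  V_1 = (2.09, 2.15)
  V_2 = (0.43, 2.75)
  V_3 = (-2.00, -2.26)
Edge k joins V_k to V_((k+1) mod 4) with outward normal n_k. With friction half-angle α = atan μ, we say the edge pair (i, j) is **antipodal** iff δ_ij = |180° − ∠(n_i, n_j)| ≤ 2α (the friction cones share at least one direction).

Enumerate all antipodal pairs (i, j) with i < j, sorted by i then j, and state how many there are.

α = atan 0.6 = 30.96°;  2α = 61.93°
n_0 = (+0.9451, -0.3268)
n_1 = (+0.3399, +0.9405)
n_2 = (-0.8998, +0.4364)
n_3 = (-0.0515, -0.9987)
  (0,1): δ = 90.80°  ·
  (0,2): δ = 6.80°  ✓
  (0,3): δ = 106.12°  ·
  (1,2): δ = 96.00°  ·
  (1,3): δ = 16.92°  ✓
  (2,3): δ = 67.08°  ·
antipodal pairs: 2

count = 2; pairs: (0,2), (1,3)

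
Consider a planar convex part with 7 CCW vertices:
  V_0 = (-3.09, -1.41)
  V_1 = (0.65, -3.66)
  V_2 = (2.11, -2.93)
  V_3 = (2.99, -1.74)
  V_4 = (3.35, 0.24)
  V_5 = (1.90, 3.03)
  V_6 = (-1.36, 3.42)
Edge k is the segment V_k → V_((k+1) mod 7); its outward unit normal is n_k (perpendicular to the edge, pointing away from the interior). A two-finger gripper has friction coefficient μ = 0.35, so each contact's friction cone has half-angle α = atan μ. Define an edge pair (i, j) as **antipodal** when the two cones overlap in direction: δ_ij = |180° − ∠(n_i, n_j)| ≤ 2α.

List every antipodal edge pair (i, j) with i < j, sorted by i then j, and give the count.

α = atan 0.35 = 19.29°;  2α = 38.58°
n_0 = (-0.5155, -0.8569)
n_1 = (+0.4472, -0.8944)
n_2 = (+0.8040, -0.5946)
n_3 = (+0.9839, -0.1789)
n_4 = (+0.8873, +0.4612)
n_5 = (+0.1188, +0.9929)
n_6 = (-0.9414, +0.3372)
  (0,1): δ = 122.40°  ·
  (0,2): δ = 95.45°  ·
  (0,3): δ = 69.27°  ·
  (0,4): δ = 31.51°  ✓
  (0,5): δ = 24.21°  ✓
  (0,6): δ = 101.32°  ·
  (1,2): δ = 153.05°  ·
  (1,3): δ = 126.87°  ·
  (1,4): δ = 89.10°  ·
  (1,5): δ = 33.39°  ✓
  (1,6): δ = 43.73°  ·
  (2,3): δ = 153.82°  ·
  (2,4): δ = 116.06°  ·
  (2,5): δ = 60.34°  ·
  (2,6): δ = 16.78°  ✓
  (3,4): δ = 142.23°  ·
  (3,5): δ = 86.52°  ·
  (3,6): δ = 9.40°  ✓
  (4,5): δ = 124.28°  ·
  (4,6): δ = 47.17°  ·
  (5,6): δ = 102.88°  ·
antipodal pairs: 5

count = 5; pairs: (0,4), (0,5), (1,5), (2,6), (3,6)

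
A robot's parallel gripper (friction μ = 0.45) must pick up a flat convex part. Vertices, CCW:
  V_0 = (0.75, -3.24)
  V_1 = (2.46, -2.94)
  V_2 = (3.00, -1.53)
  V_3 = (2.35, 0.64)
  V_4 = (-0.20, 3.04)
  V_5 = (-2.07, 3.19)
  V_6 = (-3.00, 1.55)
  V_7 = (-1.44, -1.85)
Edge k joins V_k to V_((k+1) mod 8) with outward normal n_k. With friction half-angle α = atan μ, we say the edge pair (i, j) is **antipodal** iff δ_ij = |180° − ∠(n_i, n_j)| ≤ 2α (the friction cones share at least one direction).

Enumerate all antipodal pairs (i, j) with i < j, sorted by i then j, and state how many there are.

α = atan 0.45 = 24.23°;  2α = 48.46°
n_0 = (+0.1728, -0.9850)
n_1 = (+0.9339, -0.3576)
n_2 = (+0.9579, +0.2869)
n_3 = (+0.6854, +0.7282)
n_4 = (+0.0800, +0.9968)
n_5 = (-0.8699, +0.4933)
n_6 = (-0.9089, -0.4170)
n_7 = (-0.5359, -0.8443)
  (0,1): δ = 120.91°  ·
  (0,2): δ = 83.28°  ·
  (0,3): δ = 53.21°  ·
  (0,4): δ = 14.54°  ✓
  (0,5): δ = 50.49°  ·
  (0,6): δ = 104.70°  ·
  (0,7): δ = 137.65°  ·
  (1,2): δ = 142.37°  ·
  (1,3): δ = 112.31°  ·
  (1,4): δ = 73.63°  ·
  (1,5): δ = 8.60°  ✓
  (1,6): δ = 45.60°  ✓
  (1,7): δ = 78.55°  ·
  (2,3): δ = 149.94°  ·
  (2,4): δ = 111.26°  ·
  (2,5): δ = 46.23°  ✓
  (2,6): δ = 7.97°  ✓
  (2,7): δ = 40.92°  ✓
  (3,4): δ = 141.32°  ·
  (3,5): δ = 76.29°  ·
  (3,6): δ = 22.09°  ✓
  (3,7): δ = 10.86°  ✓
  (4,5): δ = 114.97°  ·
  (4,6): δ = 60.77°  ·
  (4,7): δ = 27.82°  ✓
  (5,6): δ = 125.80°  ·
  (5,7): δ = 92.85°  ·
  (6,7): δ = 147.05°  ·
antipodal pairs: 9

count = 9; pairs: (0,4), (1,5), (1,6), (2,5), (2,6), (2,7), (3,6), (3,7), (4,7)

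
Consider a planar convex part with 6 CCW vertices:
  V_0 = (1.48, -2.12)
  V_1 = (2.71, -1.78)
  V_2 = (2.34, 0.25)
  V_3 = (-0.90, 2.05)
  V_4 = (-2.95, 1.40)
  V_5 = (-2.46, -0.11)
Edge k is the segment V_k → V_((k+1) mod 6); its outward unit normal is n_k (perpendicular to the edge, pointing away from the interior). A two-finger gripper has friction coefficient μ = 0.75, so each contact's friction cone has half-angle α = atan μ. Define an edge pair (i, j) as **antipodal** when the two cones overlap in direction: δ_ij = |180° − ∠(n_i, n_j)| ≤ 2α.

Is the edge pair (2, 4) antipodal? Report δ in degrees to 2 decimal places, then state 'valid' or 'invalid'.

α = atan 0.75 = 36.87°;  2α = 73.74°
edge 2: e_2 = (-3.24, +1.80);  n_2 = (+0.4856, +0.8742)
edge 4: e_4 = (+0.49, -1.51);  n_4 = (-0.9512, -0.3087)
∠(n_2, n_4) = 137.03°
δ = |180° − 137.03°| = 42.97°
42.97° ≤ 2α = 73.74°  →  valid

δ = 42.97°, valid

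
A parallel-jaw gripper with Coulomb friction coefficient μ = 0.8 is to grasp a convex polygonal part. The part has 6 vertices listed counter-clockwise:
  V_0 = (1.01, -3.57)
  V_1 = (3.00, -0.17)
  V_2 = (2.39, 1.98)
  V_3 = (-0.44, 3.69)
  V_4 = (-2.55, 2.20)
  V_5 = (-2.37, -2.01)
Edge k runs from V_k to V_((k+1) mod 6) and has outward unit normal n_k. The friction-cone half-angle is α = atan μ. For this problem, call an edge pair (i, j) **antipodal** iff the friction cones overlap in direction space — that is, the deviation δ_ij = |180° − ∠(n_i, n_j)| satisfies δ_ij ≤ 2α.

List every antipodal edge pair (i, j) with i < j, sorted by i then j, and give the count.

α = atan 0.8 = 38.66°;  2α = 77.32°
n_0 = (+0.8630, -0.5051)
n_1 = (+0.9620, +0.2729)
n_2 = (+0.5172, +0.8559)
n_3 = (-0.5768, +0.8169)
n_4 = (-0.9991, -0.0427)
n_5 = (-0.4191, -0.9080)
  (0,1): δ = 133.82°  ·
  (0,2): δ = 90.80°  ·
  (0,3): δ = 24.43°  ✓
  (0,4): δ = 32.79°  ✓
  (0,5): δ = 95.57°  ·
  (1,2): δ = 136.98°  ·
  (1,3): δ = 70.61°  ✓
  (1,4): δ = 13.39°  ✓
  (1,5): δ = 49.39°  ✓
  (2,3): δ = 113.63°  ·
  (2,4): δ = 56.41°  ✓
  (2,5): δ = 6.37°  ✓
  (3,4): δ = 122.78°  ·
  (3,5): δ = 60.00°  ✓
  (4,5): δ = 117.22°  ·
antipodal pairs: 8

count = 8; pairs: (0,3), (0,4), (1,3), (1,4), (1,5), (2,4), (2,5), (3,5)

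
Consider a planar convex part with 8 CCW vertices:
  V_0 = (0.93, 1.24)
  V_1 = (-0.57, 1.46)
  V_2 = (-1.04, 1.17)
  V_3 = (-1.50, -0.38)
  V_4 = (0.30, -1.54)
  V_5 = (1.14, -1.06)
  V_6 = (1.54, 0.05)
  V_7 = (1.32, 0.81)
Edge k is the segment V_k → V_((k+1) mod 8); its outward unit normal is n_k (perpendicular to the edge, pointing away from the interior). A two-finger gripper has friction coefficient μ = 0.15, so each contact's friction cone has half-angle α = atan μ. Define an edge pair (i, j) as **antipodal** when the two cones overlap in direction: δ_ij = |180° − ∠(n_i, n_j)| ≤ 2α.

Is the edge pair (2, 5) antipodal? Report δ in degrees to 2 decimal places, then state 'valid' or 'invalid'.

α = atan 0.15 = 8.53°;  2α = 17.06°
edge 2: e_2 = (-0.46, -1.55);  n_2 = (-0.9587, +0.2845)
edge 5: e_5 = (+0.40, +1.11);  n_5 = (+0.9408, -0.3390)
∠(n_2, n_5) = 176.71°
δ = |180° − 176.71°| = 3.29°
3.29° ≤ 2α = 17.06°  →  valid

δ = 3.29°, valid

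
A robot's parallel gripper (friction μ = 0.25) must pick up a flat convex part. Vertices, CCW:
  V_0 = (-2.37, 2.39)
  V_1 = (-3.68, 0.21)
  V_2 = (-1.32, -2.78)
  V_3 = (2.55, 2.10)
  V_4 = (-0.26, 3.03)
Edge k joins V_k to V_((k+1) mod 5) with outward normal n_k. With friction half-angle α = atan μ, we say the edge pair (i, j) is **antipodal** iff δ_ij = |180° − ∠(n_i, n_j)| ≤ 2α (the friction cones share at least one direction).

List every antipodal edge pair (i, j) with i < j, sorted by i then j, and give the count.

α = atan 0.25 = 14.04°;  2α = 28.07°
n_0 = (-0.8571, +0.5151)
n_1 = (-0.7849, -0.6196)
n_2 = (+0.7835, -0.6214)
n_3 = (+0.3142, +0.9494)
n_4 = (-0.2903, +0.9569)
  (0,1): δ = 110.71°  ·
  (0,2): δ = 7.41°  ✓
  (0,3): δ = 102.69°  ·
  (0,4): δ = 137.88°  ·
  (1,2): δ = 76.70°  ·
  (1,3): δ = 33.40°  ·
  (1,4): δ = 68.59°  ·
  (2,3): δ = 69.90°  ·
  (2,4): δ = 34.71°  ·
  (3,4): δ = 144.81°  ·
antipodal pairs: 1

count = 1; pairs: (0,2)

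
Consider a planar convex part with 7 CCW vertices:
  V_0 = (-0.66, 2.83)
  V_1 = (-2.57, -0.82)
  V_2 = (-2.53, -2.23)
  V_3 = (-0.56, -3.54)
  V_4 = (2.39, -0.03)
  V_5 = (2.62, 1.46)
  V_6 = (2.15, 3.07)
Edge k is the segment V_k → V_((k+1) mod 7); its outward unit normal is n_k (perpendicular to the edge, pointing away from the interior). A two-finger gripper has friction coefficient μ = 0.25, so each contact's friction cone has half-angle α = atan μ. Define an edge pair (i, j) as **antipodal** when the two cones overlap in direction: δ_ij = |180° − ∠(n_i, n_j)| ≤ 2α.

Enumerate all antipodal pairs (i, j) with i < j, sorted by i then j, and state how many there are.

count = 4; pairs: (0,3), (0,4), (1,4), (1,5)

α = atan 0.25 = 14.04°;  2α = 28.07°
n_0 = (-0.8860, +0.4636)
n_1 = (-0.9996, -0.0284)
n_2 = (-0.5537, -0.8327)
n_3 = (+0.7655, -0.6434)
n_4 = (+0.9883, -0.1526)
n_5 = (+0.9599, +0.2802)
n_6 = (-0.0851, +0.9964)
  (0,1): δ = 150.75°  ·
  (0,2): δ = 96.00°  ·
  (0,3): δ = 12.42°  ✓
  (0,4): δ = 18.85°  ✓
  (0,5): δ = 43.90°  ·
  (0,6): δ = 122.50°  ·
  (1,2): δ = 125.25°  ·
  (1,3): δ = 41.67°  ·
  (1,4): δ = 10.40°  ✓
  (1,5): δ = 14.65°  ✓
  (1,6): δ = 93.26°  ·
  (2,3): δ = 96.42°  ·
  (2,4): δ = 65.15°  ·
  (2,5): δ = 40.10°  ·
  (2,6): δ = 38.50°  ·
  (3,4): δ = 148.73°  ·
  (3,5): δ = 123.68°  ·
  (3,6): δ = 45.07°  ·
  (4,5): δ = 154.95°  ·
  (4,6): δ = 76.34°  ·
  (5,6): δ = 101.39°  ·
antipodal pairs: 4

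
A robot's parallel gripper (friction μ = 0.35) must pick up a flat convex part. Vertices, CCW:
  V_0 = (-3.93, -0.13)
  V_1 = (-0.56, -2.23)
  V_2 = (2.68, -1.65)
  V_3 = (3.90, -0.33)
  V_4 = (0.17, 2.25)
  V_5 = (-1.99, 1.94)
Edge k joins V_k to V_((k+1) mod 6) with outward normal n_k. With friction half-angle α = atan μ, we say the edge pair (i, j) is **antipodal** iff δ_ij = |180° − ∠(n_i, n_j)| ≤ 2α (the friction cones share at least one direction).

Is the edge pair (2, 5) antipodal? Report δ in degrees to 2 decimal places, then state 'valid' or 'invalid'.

δ = 0.40°, valid

α = atan 0.35 = 19.29°;  2α = 38.58°
edge 2: e_2 = (+1.22, +1.32);  n_2 = (+0.7344, -0.6787)
edge 5: e_5 = (-1.94, -2.07);  n_5 = (-0.7296, +0.6838)
∠(n_2, n_5) = 179.60°
δ = |180° − 179.60°| = 0.40°
0.40° ≤ 2α = 38.58°  →  valid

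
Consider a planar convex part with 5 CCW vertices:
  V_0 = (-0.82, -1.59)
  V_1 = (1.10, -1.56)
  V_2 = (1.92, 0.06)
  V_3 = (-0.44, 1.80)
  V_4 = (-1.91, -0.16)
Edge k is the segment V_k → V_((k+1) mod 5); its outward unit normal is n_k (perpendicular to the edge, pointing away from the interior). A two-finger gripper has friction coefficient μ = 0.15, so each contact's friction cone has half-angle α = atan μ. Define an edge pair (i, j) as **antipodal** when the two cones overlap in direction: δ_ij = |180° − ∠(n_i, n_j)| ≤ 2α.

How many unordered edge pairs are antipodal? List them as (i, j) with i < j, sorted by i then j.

count = 2; pairs: (1,3), (2,4)

α = atan 0.15 = 8.53°;  2α = 17.06°
n_0 = (+0.0156, -0.9999)
n_1 = (+0.8922, -0.4516)
n_2 = (+0.5934, +0.8049)
n_3 = (-0.8000, +0.6000)
n_4 = (-0.7953, -0.6062)
  (0,1): δ = 117.74°  ·
  (0,2): δ = 37.30°  ·
  (0,3): δ = 52.23°  ·
  (0,4): δ = 126.42°  ·
  (1,2): δ = 99.55°  ·
  (1,3): δ = 10.02°  ✓
  (1,4): δ = 64.16°  ·
  (2,3): δ = 90.47°  ·
  (2,4): δ = 16.28°  ✓
  (3,4): δ = 105.81°  ·
antipodal pairs: 2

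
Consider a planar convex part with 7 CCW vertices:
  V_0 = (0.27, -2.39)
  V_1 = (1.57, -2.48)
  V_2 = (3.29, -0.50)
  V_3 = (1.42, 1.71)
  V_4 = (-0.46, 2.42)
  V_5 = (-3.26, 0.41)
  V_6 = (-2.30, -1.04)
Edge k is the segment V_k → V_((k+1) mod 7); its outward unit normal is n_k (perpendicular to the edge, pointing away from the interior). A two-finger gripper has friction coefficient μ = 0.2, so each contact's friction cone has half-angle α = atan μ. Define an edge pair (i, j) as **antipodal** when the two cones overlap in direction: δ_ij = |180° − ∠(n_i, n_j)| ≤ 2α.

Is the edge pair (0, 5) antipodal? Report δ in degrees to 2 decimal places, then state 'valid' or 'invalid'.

α = atan 0.2 = 11.31°;  2α = 22.62°
edge 0: e_0 = (+1.30, -0.09);  n_0 = (-0.0691, -0.9976)
edge 5: e_5 = (+0.96, -1.45);  n_5 = (-0.8338, -0.5520)
∠(n_0, n_5) = 52.53°
δ = |180° − 52.53°| = 127.47°
127.47° > 2α = 22.62°  →  invalid

δ = 127.47°, invalid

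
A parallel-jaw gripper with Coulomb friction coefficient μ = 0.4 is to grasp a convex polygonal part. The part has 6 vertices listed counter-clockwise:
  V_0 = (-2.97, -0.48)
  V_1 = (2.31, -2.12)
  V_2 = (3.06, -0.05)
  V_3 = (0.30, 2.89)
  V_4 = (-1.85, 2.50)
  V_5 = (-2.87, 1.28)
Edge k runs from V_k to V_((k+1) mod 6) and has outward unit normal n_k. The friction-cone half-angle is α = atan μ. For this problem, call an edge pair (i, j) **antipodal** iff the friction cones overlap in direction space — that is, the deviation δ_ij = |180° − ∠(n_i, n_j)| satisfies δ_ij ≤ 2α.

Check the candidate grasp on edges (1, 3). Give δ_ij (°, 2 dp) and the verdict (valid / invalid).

δ = 59.80°, invalid

α = atan 0.4 = 21.80°;  2α = 43.60°
edge 1: e_1 = (+0.75, +2.07);  n_1 = (+0.9402, -0.3406)
edge 3: e_3 = (-2.15, -0.39);  n_3 = (-0.1785, +0.9839)
∠(n_1, n_3) = 120.20°
δ = |180° − 120.20°| = 59.80°
59.80° > 2α = 43.60°  →  invalid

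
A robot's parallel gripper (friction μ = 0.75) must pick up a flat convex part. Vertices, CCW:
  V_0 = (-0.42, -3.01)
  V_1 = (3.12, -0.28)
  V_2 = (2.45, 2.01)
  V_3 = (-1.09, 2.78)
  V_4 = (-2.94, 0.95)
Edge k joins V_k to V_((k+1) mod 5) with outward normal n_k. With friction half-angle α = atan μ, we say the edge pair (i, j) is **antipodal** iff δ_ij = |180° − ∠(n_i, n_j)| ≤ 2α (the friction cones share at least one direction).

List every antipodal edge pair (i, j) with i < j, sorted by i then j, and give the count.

count = 5; pairs: (0,2), (0,3), (1,3), (1,4), (2,4)

α = atan 0.75 = 36.87°;  2α = 73.74°
n_0 = (+0.6107, -0.7919)
n_1 = (+0.9598, +0.2808)
n_2 = (+0.2125, +0.9772)
n_3 = (-0.7033, +0.7109)
n_4 = (-0.8437, -0.5369)
  (0,1): δ = 111.33°  ·
  (0,2): δ = 49.91°  ✓
  (0,3): δ = 7.05°  ✓
  (0,4): δ = 84.83°  ·
  (1,2): δ = 118.58°  ·
  (1,3): δ = 61.62°  ✓
  (1,4): δ = 16.16°  ✓
  (2,3): δ = 123.04°  ·
  (2,4): δ = 45.26°  ✓
  (3,4): δ = 102.22°  ·
antipodal pairs: 5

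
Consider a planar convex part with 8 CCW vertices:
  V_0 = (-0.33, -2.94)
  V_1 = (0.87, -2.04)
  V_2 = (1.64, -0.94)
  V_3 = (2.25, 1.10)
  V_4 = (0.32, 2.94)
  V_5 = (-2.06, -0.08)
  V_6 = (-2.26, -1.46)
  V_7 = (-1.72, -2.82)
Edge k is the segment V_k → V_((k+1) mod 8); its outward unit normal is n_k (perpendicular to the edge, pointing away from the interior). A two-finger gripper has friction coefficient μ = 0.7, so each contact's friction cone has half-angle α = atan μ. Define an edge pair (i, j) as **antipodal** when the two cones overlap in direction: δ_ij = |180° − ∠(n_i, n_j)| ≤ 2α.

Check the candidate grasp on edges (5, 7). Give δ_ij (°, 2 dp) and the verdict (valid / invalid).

α = atan 0.7 = 34.99°;  2α = 69.98°
edge 5: e_5 = (-0.20, -1.38);  n_5 = (-0.9897, +0.1434)
edge 7: e_7 = (+1.39, -0.12);  n_7 = (-0.0860, -0.9963)
∠(n_5, n_7) = 93.31°
δ = |180° − 93.31°| = 86.69°
86.69° > 2α = 69.98°  →  invalid

δ = 86.69°, invalid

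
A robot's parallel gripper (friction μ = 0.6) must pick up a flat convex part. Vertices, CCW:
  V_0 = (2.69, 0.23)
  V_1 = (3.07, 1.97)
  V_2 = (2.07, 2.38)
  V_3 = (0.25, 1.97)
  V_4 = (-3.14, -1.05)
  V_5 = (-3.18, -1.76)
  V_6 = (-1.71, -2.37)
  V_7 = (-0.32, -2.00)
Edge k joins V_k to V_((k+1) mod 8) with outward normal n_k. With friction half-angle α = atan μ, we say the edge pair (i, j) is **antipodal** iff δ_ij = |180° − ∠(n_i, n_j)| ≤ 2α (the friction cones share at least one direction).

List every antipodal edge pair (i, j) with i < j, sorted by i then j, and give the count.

α = atan 0.6 = 30.96°;  2α = 61.93°
n_0 = (+0.9770, -0.2134)
n_1 = (+0.3794, +0.9253)
n_2 = (-0.2198, +0.9756)
n_3 = (-0.6652, +0.7467)
n_4 = (-0.9984, +0.0562)
n_5 = (-0.3833, -0.9236)
n_6 = (+0.2572, -0.9664)
n_7 = (+0.5953, -0.8035)
  (0,1): δ = 99.97°  ·
  (0,2): δ = 64.99°  ·
  (0,3): δ = 35.98°  ✓
  (0,4): δ = 9.09°  ✓
  (0,5): δ = 79.78°  ·
  (0,6): δ = 117.23°  ·
  (0,7): δ = 138.85°  ·
  (1,2): δ = 145.01°  ·
  (1,3): δ = 116.01°  ·
  (1,4): δ = 70.93°  ·
  (1,5): δ = 0.24°  ✓
  (1,6): δ = 37.20°  ✓
  (1,7): δ = 58.83°  ✓
  (2,3): δ = 151.00°  ·
  (2,4): δ = 105.92°  ·
  (2,5): δ = 35.23°  ✓
  (2,6): δ = 2.21°  ✓
  (2,7): δ = 23.84°  ✓
  (3,4): δ = 134.92°  ·
  (3,5): δ = 64.23°  ·
  (3,6): δ = 26.79°  ✓
  (3,7): δ = 5.16°  ✓
  (4,5): δ = 109.31°  ·
  (4,6): δ = 71.87°  ·
  (4,7): δ = 50.24°  ✓
  (5,6): δ = 142.56°  ·
  (5,7): δ = 120.93°  ·
  (6,7): δ = 158.37°  ·
antipodal pairs: 11

count = 11; pairs: (0,3), (0,4), (1,5), (1,6), (1,7), (2,5), (2,6), (2,7), (3,6), (3,7), (4,7)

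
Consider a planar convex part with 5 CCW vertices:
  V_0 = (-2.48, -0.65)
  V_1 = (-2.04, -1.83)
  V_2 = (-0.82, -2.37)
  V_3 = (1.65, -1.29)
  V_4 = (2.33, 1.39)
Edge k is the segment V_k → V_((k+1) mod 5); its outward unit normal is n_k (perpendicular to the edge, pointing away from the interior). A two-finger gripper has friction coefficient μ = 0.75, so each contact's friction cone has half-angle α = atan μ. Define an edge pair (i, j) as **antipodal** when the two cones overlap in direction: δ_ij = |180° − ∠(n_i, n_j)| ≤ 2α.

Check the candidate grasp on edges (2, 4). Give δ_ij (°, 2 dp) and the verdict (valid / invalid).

δ = 0.63°, valid

α = atan 0.75 = 36.87°;  2α = 73.74°
edge 2: e_2 = (+2.47, +1.08);  n_2 = (+0.4006, -0.9162)
edge 4: e_4 = (-4.81, -2.04);  n_4 = (-0.3905, +0.9206)
∠(n_2, n_4) = 179.37°
δ = |180° − 179.37°| = 0.63°
0.63° ≤ 2α = 73.74°  →  valid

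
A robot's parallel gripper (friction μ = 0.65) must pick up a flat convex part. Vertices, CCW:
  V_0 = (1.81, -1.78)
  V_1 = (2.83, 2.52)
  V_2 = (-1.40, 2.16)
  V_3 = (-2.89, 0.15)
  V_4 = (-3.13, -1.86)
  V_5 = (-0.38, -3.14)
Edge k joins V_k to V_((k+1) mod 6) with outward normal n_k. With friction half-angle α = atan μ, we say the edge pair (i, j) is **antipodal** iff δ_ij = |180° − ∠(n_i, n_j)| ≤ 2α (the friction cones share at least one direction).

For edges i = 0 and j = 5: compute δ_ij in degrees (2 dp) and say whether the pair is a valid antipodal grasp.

α = atan 0.65 = 33.02°;  2α = 66.05°
edge 0: e_0 = (+1.02, +4.30);  n_0 = (+0.9730, -0.2308)
edge 5: e_5 = (+2.19, +1.36);  n_5 = (+0.5276, -0.8495)
∠(n_0, n_5) = 44.82°
δ = |180° − 44.82°| = 135.18°
135.18° > 2α = 66.05°  →  invalid

δ = 135.18°, invalid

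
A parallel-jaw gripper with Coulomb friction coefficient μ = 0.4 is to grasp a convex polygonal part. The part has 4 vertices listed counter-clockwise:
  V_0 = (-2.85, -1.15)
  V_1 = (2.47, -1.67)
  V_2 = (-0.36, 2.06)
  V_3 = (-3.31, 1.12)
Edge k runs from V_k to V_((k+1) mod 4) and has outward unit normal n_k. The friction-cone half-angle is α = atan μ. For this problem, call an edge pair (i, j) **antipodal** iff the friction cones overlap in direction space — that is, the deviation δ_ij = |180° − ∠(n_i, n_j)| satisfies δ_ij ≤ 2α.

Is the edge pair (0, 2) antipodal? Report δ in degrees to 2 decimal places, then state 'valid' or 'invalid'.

δ = 23.26°, valid

α = atan 0.4 = 21.80°;  2α = 43.60°
edge 0: e_0 = (+5.32, -0.52);  n_0 = (-0.0973, -0.9953)
edge 2: e_2 = (-2.95, -0.94);  n_2 = (-0.3036, +0.9528)
∠(n_0, n_2) = 156.74°
δ = |180° − 156.74°| = 23.26°
23.26° ≤ 2α = 43.60°  →  valid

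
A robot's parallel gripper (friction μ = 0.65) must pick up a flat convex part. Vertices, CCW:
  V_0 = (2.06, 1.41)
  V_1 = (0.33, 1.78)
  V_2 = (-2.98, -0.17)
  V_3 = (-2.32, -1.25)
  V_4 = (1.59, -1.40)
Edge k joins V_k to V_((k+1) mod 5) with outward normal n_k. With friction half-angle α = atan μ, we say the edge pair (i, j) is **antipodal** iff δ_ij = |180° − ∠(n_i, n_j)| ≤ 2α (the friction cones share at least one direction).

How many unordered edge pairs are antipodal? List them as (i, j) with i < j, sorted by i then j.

count = 5; pairs: (0,2), (0,3), (1,3), (1,4), (2,4)

α = atan 0.65 = 33.02°;  2α = 66.05°
n_0 = (+0.2091, +0.9779)
n_1 = (-0.5076, +0.8616)
n_2 = (-0.8533, -0.5215)
n_3 = (-0.0383, -0.9993)
n_4 = (+0.9863, -0.1650)
  (0,1): δ = 137.42°  ·
  (0,2): δ = 46.50°  ✓
  (0,3): δ = 9.88°  ✓
  (0,4): δ = 92.58°  ·
  (1,2): δ = 89.07°  ·
  (1,3): δ = 32.70°  ✓
  (1,4): δ = 50.00°  ✓
  (2,3): δ = 123.63°  ·
  (2,4): δ = 40.92°  ✓
  (3,4): δ = 97.30°  ·
antipodal pairs: 5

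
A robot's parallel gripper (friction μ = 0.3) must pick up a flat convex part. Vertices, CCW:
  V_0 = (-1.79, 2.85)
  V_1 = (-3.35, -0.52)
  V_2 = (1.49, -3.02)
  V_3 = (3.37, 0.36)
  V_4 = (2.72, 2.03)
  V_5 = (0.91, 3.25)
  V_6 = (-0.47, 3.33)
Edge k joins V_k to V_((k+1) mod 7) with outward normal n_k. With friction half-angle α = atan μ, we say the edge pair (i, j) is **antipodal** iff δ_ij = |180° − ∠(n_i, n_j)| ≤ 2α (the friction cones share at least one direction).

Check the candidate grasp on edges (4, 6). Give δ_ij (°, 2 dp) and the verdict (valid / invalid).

δ = 126.04°, invalid

α = atan 0.3 = 16.70°;  2α = 33.40°
edge 4: e_4 = (-1.81, +1.22);  n_4 = (+0.5589, +0.8292)
edge 6: e_6 = (-1.32, -0.48);  n_6 = (-0.3417, +0.9398)
∠(n_4, n_6) = 53.96°
δ = |180° − 53.96°| = 126.04°
126.04° > 2α = 33.40°  →  invalid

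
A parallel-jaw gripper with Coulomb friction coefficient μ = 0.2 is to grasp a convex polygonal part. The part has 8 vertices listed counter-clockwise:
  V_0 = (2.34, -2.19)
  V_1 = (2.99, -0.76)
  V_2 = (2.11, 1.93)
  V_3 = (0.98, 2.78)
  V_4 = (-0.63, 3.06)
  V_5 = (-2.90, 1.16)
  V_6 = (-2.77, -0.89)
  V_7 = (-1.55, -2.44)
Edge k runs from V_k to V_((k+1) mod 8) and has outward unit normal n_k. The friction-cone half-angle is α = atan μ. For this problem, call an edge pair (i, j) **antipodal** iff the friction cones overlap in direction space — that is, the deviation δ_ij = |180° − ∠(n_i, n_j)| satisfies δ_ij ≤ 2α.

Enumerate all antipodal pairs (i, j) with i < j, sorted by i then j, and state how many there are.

α = atan 0.2 = 11.31°;  2α = 22.62°
n_0 = (+0.9104, -0.4138)
n_1 = (+0.9504, +0.3109)
n_2 = (+0.6011, +0.7992)
n_3 = (+0.1713, +0.9852)
n_4 = (-0.6418, +0.7668)
n_5 = (-0.9980, -0.0633)
n_6 = (-0.7858, -0.6185)
n_7 = (+0.0641, -0.9979)
  (0,1): δ = 137.44°  ·
  (0,2): δ = 102.51°  ·
  (0,3): δ = 75.42°  ·
  (0,4): δ = 25.63°  ·
  (0,5): δ = 28.07°  ·
  (0,6): δ = 62.65°  ·
  (0,7): δ = 118.12°  ·
  (1,2): δ = 145.07°  ·
  (1,3): δ = 117.98°  ·
  (1,4): δ = 68.19°  ·
  (1,5): δ = 14.49°  ✓
  (1,6): δ = 20.09°  ✓
  (1,7): δ = 75.56°  ·
  (2,3): δ = 152.91°  ·
  (2,4): δ = 103.12°  ·
  (2,5): δ = 49.42°  ·
  (2,6): δ = 14.84°  ✓
  (2,7): δ = 40.63°  ·
  (3,4): δ = 130.20°  ·
  (3,5): δ = 76.51°  ·
  (3,6): δ = 41.93°  ·
  (3,7): δ = 13.54°  ✓
  (4,5): δ = 126.30°  ·
  (4,6): δ = 91.72°  ·
  (4,7): δ = 36.25°  ·
  (5,6): δ = 145.42°  ·
  (5,7): δ = 89.95°  ·
  (6,7): δ = 124.53°  ·
antipodal pairs: 4

count = 4; pairs: (1,5), (1,6), (2,6), (3,7)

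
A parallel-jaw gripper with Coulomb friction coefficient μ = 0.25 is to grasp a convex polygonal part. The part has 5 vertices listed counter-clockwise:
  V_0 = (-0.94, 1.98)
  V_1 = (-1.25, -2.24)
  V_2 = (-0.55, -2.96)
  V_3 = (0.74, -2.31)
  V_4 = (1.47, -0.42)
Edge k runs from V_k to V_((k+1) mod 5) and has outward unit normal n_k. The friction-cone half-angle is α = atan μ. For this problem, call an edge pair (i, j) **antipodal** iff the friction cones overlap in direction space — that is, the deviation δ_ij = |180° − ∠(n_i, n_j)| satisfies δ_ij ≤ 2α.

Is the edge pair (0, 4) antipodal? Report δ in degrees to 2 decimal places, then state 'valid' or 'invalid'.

α = atan 0.25 = 14.04°;  2α = 28.07°
edge 0: e_0 = (-0.31, -4.22);  n_0 = (-0.9973, +0.0733)
edge 4: e_4 = (-2.41, +2.40);  n_4 = (+0.7056, +0.7086)
∠(n_0, n_4) = 130.68°
δ = |180° − 130.68°| = 49.32°
49.32° > 2α = 28.07°  →  invalid

δ = 49.32°, invalid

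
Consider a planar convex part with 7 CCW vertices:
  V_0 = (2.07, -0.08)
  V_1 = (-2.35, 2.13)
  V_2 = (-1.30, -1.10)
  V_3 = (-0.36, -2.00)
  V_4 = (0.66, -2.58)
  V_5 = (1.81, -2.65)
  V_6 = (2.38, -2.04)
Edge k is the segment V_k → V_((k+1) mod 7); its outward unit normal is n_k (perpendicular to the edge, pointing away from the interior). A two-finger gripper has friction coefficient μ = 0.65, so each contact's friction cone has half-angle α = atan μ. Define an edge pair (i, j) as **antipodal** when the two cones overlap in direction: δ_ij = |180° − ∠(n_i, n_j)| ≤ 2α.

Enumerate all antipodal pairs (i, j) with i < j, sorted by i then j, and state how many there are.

α = atan 0.65 = 33.02°;  2α = 66.05°
n_0 = (+0.4472, +0.8944)
n_1 = (-0.9510, -0.3092)
n_2 = (-0.6916, -0.7223)
n_3 = (-0.4943, -0.8693)
n_4 = (-0.0608, -0.9982)
n_5 = (+0.7307, -0.6827)
n_6 = (+0.9877, +0.1562)
  (0,1): δ = 45.43°  ✓
  (0,2): δ = 17.19°  ✓
  (0,3): δ = 3.06°  ✓
  (0,4): δ = 23.08°  ✓
  (0,5): δ = 73.51°  ·
  (0,6): δ = 125.55°  ·
  (1,2): δ = 151.76°  ·
  (1,3): δ = 137.63°  ·
  (1,4): δ = 111.49°  ·
  (1,5): δ = 61.07°  ✓
  (1,6): δ = 9.02°  ✓
  (2,3): δ = 165.87°  ·
  (2,4): δ = 139.73°  ·
  (2,5): δ = 89.30°  ·
  (2,6): δ = 37.26°  ✓
  (3,4): δ = 153.86°  ·
  (3,5): δ = 103.43°  ·
  (3,6): δ = 51.39°  ✓
  (4,5): δ = 129.58°  ·
  (4,6): δ = 77.53°  ·
  (5,6): δ = 127.95°  ·
antipodal pairs: 8

count = 8; pairs: (0,1), (0,2), (0,3), (0,4), (1,5), (1,6), (2,6), (3,6)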